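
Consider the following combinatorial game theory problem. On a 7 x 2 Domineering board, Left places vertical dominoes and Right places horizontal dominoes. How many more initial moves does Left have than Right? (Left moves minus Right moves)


Board is 7 x 2 (rows x cols).
Left (vertical) placements: (rows-1) * cols = 6 * 2 = 12
Right (horizontal) placements: rows * (cols-1) = 7 * 1 = 7
Advantage = Left - Right = 12 - 7 = 5

5


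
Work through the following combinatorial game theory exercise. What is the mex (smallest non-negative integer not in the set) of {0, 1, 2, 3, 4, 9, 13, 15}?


Set = {0, 1, 2, 3, 4, 9, 13, 15}
0 is in the set.
1 is in the set.
2 is in the set.
3 is in the set.
4 is in the set.
5 is NOT in the set. This is the mex.
mex = 5

5


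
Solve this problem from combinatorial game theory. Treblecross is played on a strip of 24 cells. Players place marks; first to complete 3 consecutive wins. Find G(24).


Treblecross: place X on empty cells; 3-in-a-row wins.
Playing within two cells of an existing X lets the opponent win at once, so sensible play treats the cells i-2..i+2 around each X as dead. The player left with no safe cell loses, so this is a normal-play take-away game on strips of safe cells.
Placing X at cell i (0-indexed) of a strip of k safe cells leaves independent strips of sizes max(0, i-2) and max(0, k-i-3). Hence G(k) = mex{ G(max(0,i-2)) XOR G(max(0,k-i-3)) : 0 <= i < k }, with G(0) = 0.
G(1): splits (0,0):0^0=0 -> mex({0}) = 1
G(2): splits (0,0):0^0=0 -> mex({0}) = 1
G(3): splits (0,0):0^0=0 -> mex({0}) = 1
G(4): splits (0,1):0^1=1 (0,0):0^0=0 -> mex({0, 1}) = 2
G(5): splits (0,2):0^1=1 (0,1):0^1=1 (0,0):0^0=0 -> mex({0, 1}) = 2
G(6) = mex({1}) = 0
G(7) = mex({0, 1, 2}) = 3
G(8) = mex({0, 1, 2}) = 3
G(9) = mex({0, 2}) = 1
G(10) = mex({0, 2, 3}) = 1
G(11) = mex({0, 3}) = 1
G(12) = mex({1, 3}) = 0
G(13) = mex({0, 1, 2, 3}) = 4
G(14) = mex({0, 1, 2}) = 3
G(15) = mex({0, 1, 2}) = 3
G(16) = mex({0, 1, 2, 4}) = 3
G(17) = mex({0, 1, 3, 4}) = 2
G(18) = mex({0, 1, 3, 4}) = 2
G(19) = mex({0, 1, 3, 5}) = 2
G(20) = mex({0, 1, 2, 3, 5}) = 4
G(21) = mex({0, 1, 2, 3, 5}) = 4
G(22) = mex({1, 2, 6}) = 0
G(23) = mex({0, 1, 2, 3, 4, 6}) = 5
G(24) = mex({0, 1, 2, 3, 4}) = 5
Therefore G(24) = 5.

5


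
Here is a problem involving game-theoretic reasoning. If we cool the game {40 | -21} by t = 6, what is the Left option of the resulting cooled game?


Original game: {40 | -21} (a switch {a | b} with a > b).
Cooling by t (for t below the temperature (a - b)/2 = 61/2) taxes each move by t: {a | b} cooled by t is {a - t | b + t}.
Cooling amount: t = 6
Cooled Left option: 40 - 6 = 34
Cooled Right option: -21 + 6 = -15
Cooled game: {34 | -15}
Left option = 34

34


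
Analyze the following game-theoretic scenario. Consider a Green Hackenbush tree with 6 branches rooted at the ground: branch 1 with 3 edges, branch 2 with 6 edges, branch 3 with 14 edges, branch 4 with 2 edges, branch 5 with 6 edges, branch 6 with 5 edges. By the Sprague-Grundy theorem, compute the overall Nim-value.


The tree has 6 branches from the ground vertex.
In Green Hackenbush, the Nim-value of a simple path of length k is k.
Branch 1: length 3, Nim-value = 3
Branch 2: length 6, Nim-value = 6
Branch 3: length 14, Nim-value = 14
Branch 4: length 2, Nim-value = 2
Branch 5: length 6, Nim-value = 6
Branch 6: length 5, Nim-value = 5
Total Nim-value = XOR of all branch values:
0 XOR 3 = 3
3 XOR 6 = 5
5 XOR 14 = 11
11 XOR 2 = 9
9 XOR 6 = 15
15 XOR 5 = 10
Nim-value of the tree = 10

10


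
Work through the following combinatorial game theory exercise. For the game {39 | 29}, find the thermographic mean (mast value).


Game = {39 | 29}, a switch {a | b} with numbers a > b.
Its thermograph has left wall a - t and right wall b + t, which meet at t = (a - b)/2, where both equal (a + b)/2. So the mast (mean value) is at (a + b)/2.
Mean = (39 + (29))/2 = 68/2 = 34

34


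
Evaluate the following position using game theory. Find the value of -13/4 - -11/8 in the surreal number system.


x = -13/4, y = -11/8
Converting to common denominator: 8
x = -26/8, y = -11/8
x - y = -13/4 - -11/8 = -15/8

-15/8


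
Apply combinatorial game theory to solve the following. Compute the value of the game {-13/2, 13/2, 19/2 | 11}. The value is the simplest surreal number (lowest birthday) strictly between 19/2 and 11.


Left options: {-13/2, 13/2, 19/2}, max = 19/2
Right options: {11}, min = 11
All options are numbers and max(Left) < min(Right), so by the simplicity theorem the value is the simplest (earliest-born) number strictly between 19/2 and 11.
The only integer strictly between 19/2 and 11 is 10.
No non-integer in the interval can be simpler: if x is a non-integer in the interval, then floor(x) or ceil(x) also lies in the interval (the interval contains an integer), and both are proper prefixes of x's sign expansion, i.e. born earlier. So the game value is 10.
Game value = 10

10


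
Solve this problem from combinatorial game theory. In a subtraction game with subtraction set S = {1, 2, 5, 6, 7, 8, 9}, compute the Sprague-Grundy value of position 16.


The subtraction set is S = {1, 2, 5, 6, 7, 8, 9}.
G(k) = mex{ G(k - s) : s in S, s <= k }. We compute iteratively: G(0) = 0.
G(1) = mex({0}) = 1
G(2) = mex({0, 1}) = 2
G(3) = mex({1, 2}) = 0
G(4) = mex({0, 2}) = 1
G(5) = mex({0, 1}) = 2
G(6) = mex({0, 1, 2}) = 3
G(7) = mex({0, 1, 2, 3}) = 4
G(8) = mex({0, 1, 2, 3, 4}) = 5
G(9) = mex({0, 1, 2, 4, 5}) = 3
G(10) = mex({0, 1, 2, 3, 5}) = 4
G(11) = mex({0, 1, 2, 3, 4}) = 5
G(12) = mex({0, 1, 2, 3, 4, 5}) = 6
G(13) = mex({1, 2, 3, 4, 5, 6}) = 0
G(14) = mex({0, 2, 3, 4, 5, 6}) = 1
G(15) = mex({0, 1, 3, 4, 5}) = 2
G(16) = mex({1, 2, 3, 4, 5}) = 0
Therefore G(16) = 0.

0


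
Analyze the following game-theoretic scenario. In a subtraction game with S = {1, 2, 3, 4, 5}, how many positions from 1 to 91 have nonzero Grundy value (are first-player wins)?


Subtraction set S = {1, 2, 3, 4, 5}, so G(n) = n mod 6.
G(n) = 0 when n is a multiple of 6.
Multiples of 6 in [1, 91]: 15
N-positions (nonzero Grundy) = 91 - 15 = 76

76


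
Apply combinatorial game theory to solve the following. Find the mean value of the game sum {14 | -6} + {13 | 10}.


G1 = {14 | -6}, G2 = {13 | 10}
Each is a switch {a | b} with numbers a > b; its mean value is (a + b)/2, and mean value is additive over game sums: m(G1 + G2) = m(G1) + m(G2).
Mean of G1 = (14 + (-6))/2 = 8/2 = 4
Mean of G2 = (13 + (10))/2 = 23/2 = 23/2
Mean of G1 + G2 = 4 + 23/2 = 31/2

31/2


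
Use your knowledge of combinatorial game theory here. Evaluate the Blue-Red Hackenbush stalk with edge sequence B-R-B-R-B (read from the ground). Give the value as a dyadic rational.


Edges (from ground): B-R-B-R-B
By Berlekamp's sign-expansion rule, a Blue-Red Hackenbush stalk has the value of the surreal number whose sign sequence is the edge sequence with B -> + and R -> -.
Sign sequence: +-+-+
Trace the sign expansion in the surreal number tree, starting from 0:
Edge 1: B (sign +) -> bounds (0, +inf), value = 1
Edge 2: R (sign -) -> bounds (0, 1), value = 1/2
Edge 3: B (sign +) -> bounds (1/2, 1), value = 3/4
Edge 4: R (sign -) -> bounds (1/2, 3/4), value = 5/8
Edge 5: B (sign +) -> bounds (5/8, 3/4), value = 11/16
Game value = 11/16

11/16


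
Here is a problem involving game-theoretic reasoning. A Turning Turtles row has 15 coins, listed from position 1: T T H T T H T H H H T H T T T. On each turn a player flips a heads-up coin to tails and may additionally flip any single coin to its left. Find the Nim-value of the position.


Coins: T T H T T H T H H H T H T T T
Key fact: a single head at position k behaves exactly like a Nim heap of size k (turning it to T and optionally flipping a coin at j < k corresponds to moving the heap from k to j, or to 0), and heads combine as a disjunctive sum (two heads at the same place would cancel, matching j XOR j = 0). So the Nim-value is the XOR of the 1-indexed positions of the heads.
Face-up positions (1-indexed): [3, 6, 8, 9, 10, 12]
XOR 0 with 3: 0 XOR 3 = 3
XOR 3 with 6: 3 XOR 6 = 5
XOR 5 with 8: 5 XOR 8 = 13
XOR 13 with 9: 13 XOR 9 = 4
XOR 4 with 10: 4 XOR 10 = 14
XOR 14 with 12: 14 XOR 12 = 2
Nim-value = 2

2


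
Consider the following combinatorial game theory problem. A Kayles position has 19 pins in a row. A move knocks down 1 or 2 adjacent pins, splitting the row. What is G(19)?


Kayles: a move removes 1 or 2 adjacent pins from a contiguous row.
Removing pins from a row of k leaves two independent rows (a, b) with a + b = k - 1 (one pin) or a + b = k - 2 (two pins); an end removal gives a = 0.
By Sprague-Grundy, G(k) = mex{ G(a) XOR G(b) } over all these splits. G(0) = 0.
G(1): splits (0,0):0^0=0 -> mex({0}) = 1
G(2): splits (0,1):0^1=1 (0,0):0^0=0 -> mex({0, 1}) = 2
G(3): splits (0,2):0^2=2 (1,1):1^1=0 (0,1):0^1=1 -> mex({0, 1, 2}) = 3
G(4): splits (0,3):0^3=3 (1,2):1^2=3 (0,2):0^2=2 (1,1):1^1=0 -> mex({0, 2, 3}) = 1
G(5): splits (0,4):0^1=1 (1,3):1^3=2 (2,2):2^2=0 (0,3):0^3=3 (1,2):1^2=3 -> mex({0, 1, 2, 3}) = 4
G(6) = mex({0, 1, 2, 4}) = 3
G(7) = mex({0, 1, 3, 4, 5}) = 2
G(8) = mex({0, 2, 3, 5, 6}) = 1
G(9) = mex({0, 1, 2, 3, 6, 7}) = 4
G(10) = mex({0, 1, 3, 4, 5, 7}) = 2
G(11) = mex({0, 1, 2, 3, 4, 5}) = 6
G(12) = mex({0, 1, 2, 3, 5, 6, 7}) = 4
G(13) = mex({0, 2, 3, 4, 6, 7}) = 1
G(14) = mex({0, 1, 4, 5, 6, 7}) = 2
G(15) = mex({0, 1, 2, 3, 4, 5, 6}) = 7
G(16) = mex({0, 2, 3, 5, 6, 7}) = 1
G(17) = mex({0, 1, 2, 3, 5, 6, 7}) = 4
G(18) = mex({0, 1, 2, 4, 5, 6}) = 3
G(19) = mex({0, 1, 3, 4, 5, 7}) = 2
Therefore G(19) = 2.

2


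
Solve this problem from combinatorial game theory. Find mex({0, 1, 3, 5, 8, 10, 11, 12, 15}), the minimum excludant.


Set = {0, 1, 3, 5, 8, 10, 11, 12, 15}
0 is in the set.
1 is in the set.
2 is NOT in the set. This is the mex.
mex = 2

2


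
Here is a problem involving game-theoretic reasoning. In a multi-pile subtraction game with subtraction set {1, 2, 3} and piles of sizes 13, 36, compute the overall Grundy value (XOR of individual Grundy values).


Subtraction set: {1, 2, 3}
For this subtraction set, G(n) = n mod 4 (period = max + 1 = 4).
Pile 1 (size 13): G(13) = 13 mod 4 = 1
Pile 2 (size 36): G(36) = 36 mod 4 = 0
Total Grundy value = XOR of all: 1 XOR 0 = 1

1


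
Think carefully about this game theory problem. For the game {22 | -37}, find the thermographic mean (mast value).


Game = {22 | -37}, a switch {a | b} with numbers a > b.
Its thermograph has left wall a - t and right wall b + t, which meet at t = (a - b)/2, where both equal (a + b)/2. So the mast (mean value) is at (a + b)/2.
Mean = (22 + (-37))/2 = -15/2 = -15/2

-15/2


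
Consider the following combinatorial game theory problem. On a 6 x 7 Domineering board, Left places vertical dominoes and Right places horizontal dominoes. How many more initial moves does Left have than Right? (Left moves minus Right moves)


Board is 6 x 7 (rows x cols).
Left (vertical) placements: (rows-1) * cols = 5 * 7 = 35
Right (horizontal) placements: rows * (cols-1) = 6 * 6 = 36
Advantage = Left - Right = 35 - 36 = -1

-1


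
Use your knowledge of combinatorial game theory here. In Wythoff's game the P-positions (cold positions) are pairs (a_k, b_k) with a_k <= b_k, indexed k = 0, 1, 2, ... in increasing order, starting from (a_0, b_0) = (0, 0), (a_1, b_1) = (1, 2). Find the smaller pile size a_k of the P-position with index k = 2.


By Wythoff's theorem, a_k = floor(k * phi) and b_k = floor(k * phi^2) = a_k + k, where phi = (1 + sqrt(5))/2 is the golden ratio.
phi = (1 + sqrt(5))/2 = 1.618034
k = 2
k * phi = 2 * 1.618034 = 3.236068
a_2 = floor(k * phi) = 3

3


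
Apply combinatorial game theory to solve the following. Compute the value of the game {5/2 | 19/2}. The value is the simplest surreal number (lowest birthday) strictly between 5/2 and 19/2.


Left options: {5/2}, max = 5/2
Right options: {19/2}, min = 19/2
All options are numbers and max(Left) < min(Right), so by the simplicity theorem the value is the simplest (earliest-born) number strictly between 5/2 and 19/2.
Integers 3 through 9 all lie strictly between 5/2 and 19/2.
Among integers, the simplest (lowest birthday = smallest |n|; 0 is born on day 0, +-n on day n) is 3.
No non-integer in the interval can be simpler: if x is a non-integer in the interval, then floor(x) or ceil(x) also lies in the interval (the interval contains an integer), and both are proper prefixes of x's sign expansion, i.e. born earlier. So the game value is 3.
Game value = 3

3


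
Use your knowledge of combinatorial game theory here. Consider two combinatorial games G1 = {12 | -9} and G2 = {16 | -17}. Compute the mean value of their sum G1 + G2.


G1 = {12 | -9}, G2 = {16 | -17}
Each is a switch {a | b} with numbers a > b; its mean value is (a + b)/2, and mean value is additive over game sums: m(G1 + G2) = m(G1) + m(G2).
Mean of G1 = (12 + (-9))/2 = 3/2 = 3/2
Mean of G2 = (16 + (-17))/2 = -1/2 = -1/2
Mean of G1 + G2 = 3/2 + -1/2 = 1

1


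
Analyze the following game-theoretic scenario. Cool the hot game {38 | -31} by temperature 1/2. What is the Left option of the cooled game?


Original game: {38 | -31} (a switch {a | b} with a > b).
Cooling by t (for t below the temperature (a - b)/2 = 69/2) taxes each move by t: {a | b} cooled by t is {a - t | b + t}.
Cooling amount: t = 1/2
Cooled Left option: 38 - 1/2 = 75/2
Cooled Right option: -31 + 1/2 = -61/2
Cooled game: {75/2 | -61/2}
Left option = 75/2

75/2


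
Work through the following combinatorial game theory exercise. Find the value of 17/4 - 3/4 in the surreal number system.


x = 17/4, y = 3/4
Converting to common denominator: 4
x = 17/4, y = 3/4
x - y = 17/4 - 3/4 = 7/2

7/2


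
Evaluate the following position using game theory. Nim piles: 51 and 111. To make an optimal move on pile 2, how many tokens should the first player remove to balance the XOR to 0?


Piles: 51 and 111
Current XOR: 51 XOR 111 = 92 (non-zero, so this is an N-position).
To make the XOR zero, we need to find a move that balances the piles.
For pile 2 (size 111): target = 111 XOR 92 = 51
We reduce pile 2 from 111 to 51.
Tokens removed: 111 - 51 = 60
Verification: 51 XOR 51 = 0

60


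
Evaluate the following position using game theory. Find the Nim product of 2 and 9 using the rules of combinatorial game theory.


Nim multiplication is bilinear over XOR: (u XOR v) * w = (u*w) XOR (v*w).
So we split each operand into its bit components and XOR the pairwise Nim products.
2 = 2 (as XOR of powers of 2).
9 = 1 + 8 (as XOR of powers of 2).
Using the standard Nim-product table on single bits:
  2*2 = 3,   2*4 = 8,   2*8 = 12,
  4*4 = 6,   4*8 = 11,  8*8 = 13,
and  1*x = x (identity), k*l = l*k (commutative).
Pairwise Nim products:
  2 * 1 = 2
  2 * 8 = 12
XOR them: 2 XOR 12 = 14.
Result: 2 * 9 = 14 (in Nim).

14


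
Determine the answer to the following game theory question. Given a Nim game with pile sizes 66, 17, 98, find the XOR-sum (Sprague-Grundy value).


We need the XOR (exclusive or) of all pile sizes.
After XOR-ing pile 1 (size 66): 0 XOR 66 = 66
After XOR-ing pile 2 (size 17): 66 XOR 17 = 83
After XOR-ing pile 3 (size 98): 83 XOR 98 = 49
The Nim-value of this position is 49.

49


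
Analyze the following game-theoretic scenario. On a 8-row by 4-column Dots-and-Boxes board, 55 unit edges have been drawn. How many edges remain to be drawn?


Grid: 8 x 4 boxes, i.e. 9 rows and 5 columns of dots.
Horizontal edges: (rows + 1) * cols = 9 * 4 = 36
Vertical edges: rows * (cols + 1) = 8 * 5 = 40
Total edges: 36 + 40 = 76
Edges drawn: 55
Remaining: 76 - 55 = 21

21


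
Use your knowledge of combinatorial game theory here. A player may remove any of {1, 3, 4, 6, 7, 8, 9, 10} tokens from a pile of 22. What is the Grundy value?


The subtraction set is S = {1, 3, 4, 6, 7, 8, 9, 10}.
G(k) = mex{ G(k - s) : s in S, s <= k }. We compute iteratively: G(0) = 0.
G(1) = mex({0}) = 1
G(2) = mex({1}) = 0
G(3) = mex({0}) = 1
G(4) = mex({0, 1}) = 2
G(5) = mex({0, 1, 2}) = 3
G(6) = mex({0, 1, 3}) = 2
G(7) = mex({0, 1, 2}) = 3
G(8) = mex({0, 1, 2, 3}) = 4
G(9) = mex({0, 1, 2, 3, 4}) = 5
G(10) = mex({0, 1, 2, 3, 5}) = 4
G(11) = mex({0, 1, 2, 3, 4}) = 5
G(12) = mex({0, 1, 2, 3, 4, 5}) = 6
G(13) = mex({1, 2, 3, 4, 5, 6}) = 0
G(14) = mex({0, 2, 3, 4, 5}) = 1
G(15) = mex({1, 2, 3, 4, 5, 6}) = 0
G(16) = mex({0, 2, 3, 4, 5, 6}) = 1
G(17) = mex({0, 1, 3, 4, 5}) = 2
G(18) = mex({0, 1, 2, 4, 5, 6}) = 3
G(19) = mex({0, 1, 3, 4, 5, 6}) = 2
G(20) = mex({0, 1, 2, 4, 5, 6}) = 3
G(21) = mex({0, 1, 2, 3, 5, 6}) = 4
G(22) = mex({0, 1, 2, 3, 4, 6}) = 5
Therefore G(22) = 5.

5


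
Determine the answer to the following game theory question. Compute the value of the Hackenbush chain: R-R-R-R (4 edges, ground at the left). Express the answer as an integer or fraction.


Edges (from ground): R-R-R-R
By Berlekamp's sign-expansion rule, a Blue-Red Hackenbush stalk has the value of the surreal number whose sign sequence is the edge sequence with B -> + and R -> -.
Sign sequence: ----
Trace the sign expansion in the surreal number tree, starting from 0:
Edge 1: R (sign -) -> bounds (-inf, 0), value = -1
Edge 2: R (sign -) -> bounds (-inf, -1), value = -2
Edge 3: R (sign -) -> bounds (-inf, -2), value = -3
Edge 4: R (sign -) -> bounds (-inf, -3), value = -4
Game value = -4

-4


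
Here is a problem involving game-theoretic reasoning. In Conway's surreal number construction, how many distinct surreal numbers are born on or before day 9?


Day 0: {|} = 0 is born. Count = 1.
Day n: the number of surreal numbers born by day n is 2^(n+1) - 1.
By day 0: 2^1 - 1 = 1
By day 1: 2^2 - 1 = 3
By day 2: 2^3 - 1 = 7
By day 3: 2^4 - 1 = 15
By day 4: 2^5 - 1 = 31
By day 5: 2^6 - 1 = 63
By day 6: 2^7 - 1 = 127
By day 7: 2^8 - 1 = 255
By day 8: 2^9 - 1 = 511
By day 9: 2^10 - 1 = 1023
By day 9: 1023 surreal numbers.

1023


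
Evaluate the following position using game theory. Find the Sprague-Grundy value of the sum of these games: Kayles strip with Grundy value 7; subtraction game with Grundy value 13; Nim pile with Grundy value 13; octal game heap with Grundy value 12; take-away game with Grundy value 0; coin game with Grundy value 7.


By the Sprague-Grundy theorem, the Grundy value of a sum of games is the XOR of individual Grundy values.
Kayles strip: Grundy value = 7. Running XOR: 0 XOR 7 = 7
subtraction game: Grundy value = 13. Running XOR: 7 XOR 13 = 10
Nim pile: Grundy value = 13. Running XOR: 10 XOR 13 = 7
octal game heap: Grundy value = 12. Running XOR: 7 XOR 12 = 11
take-away game: Grundy value = 0. Running XOR: 11 XOR 0 = 11
coin game: Grundy value = 7. Running XOR: 11 XOR 7 = 12
The combined Grundy value is 12.

12


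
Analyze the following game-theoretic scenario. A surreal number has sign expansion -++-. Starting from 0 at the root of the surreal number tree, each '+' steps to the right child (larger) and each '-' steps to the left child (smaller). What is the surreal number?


Sign expansion: -++-
Rule: track bounds (lo, hi), initially (-inf, +inf). On '+', the current value becomes lo and we move to the simplest number in (value, hi): value + 1 if hi = +inf, otherwise the midpoint (value + hi)/2. On '-', the current value becomes hi and we move to value - 1 if lo = -inf, otherwise the midpoint (lo + value)/2.
Start at 0.
Step 1: sign = -, move left. Bounds: (-inf, 0). Value = -1
Step 2: sign = +, move right. Bounds: (-1, 0). Value = -1/2
Step 3: sign = +, move right. Bounds: (-1/2, 0). Value = -1/4
Step 4: sign = -, move left. Bounds: (-1/2, -1/4). Value = -3/8
The surreal number with sign expansion -++- is -3/8.

-3/8


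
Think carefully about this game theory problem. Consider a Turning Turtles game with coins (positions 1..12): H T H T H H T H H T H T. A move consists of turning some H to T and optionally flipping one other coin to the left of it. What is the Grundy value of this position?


Coins: H T H T H H T H H T H T
Key fact: a single head at position k behaves exactly like a Nim heap of size k (turning it to T and optionally flipping a coin at j < k corresponds to moving the heap from k to j, or to 0), and heads combine as a disjunctive sum (two heads at the same place would cancel, matching j XOR j = 0). So the Nim-value is the XOR of the 1-indexed positions of the heads.
Face-up positions (1-indexed): [1, 3, 5, 6, 8, 9, 11]
XOR 0 with 1: 0 XOR 1 = 1
XOR 1 with 3: 1 XOR 3 = 2
XOR 2 with 5: 2 XOR 5 = 7
XOR 7 with 6: 7 XOR 6 = 1
XOR 1 with 8: 1 XOR 8 = 9
XOR 9 with 9: 9 XOR 9 = 0
XOR 0 with 11: 0 XOR 11 = 11
Nim-value = 11

11


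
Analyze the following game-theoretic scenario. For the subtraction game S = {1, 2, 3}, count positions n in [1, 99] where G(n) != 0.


Subtraction set S = {1, 2, 3}, so G(n) = n mod 4.
G(n) = 0 when n is a multiple of 4.
Multiples of 4 in [1, 99]: 24
N-positions (nonzero Grundy) = 99 - 24 = 75

75


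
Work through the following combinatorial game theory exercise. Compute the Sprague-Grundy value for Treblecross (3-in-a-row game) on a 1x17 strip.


Treblecross: place X on empty cells; 3-in-a-row wins.
Playing within two cells of an existing X lets the opponent win at once, so sensible play treats the cells i-2..i+2 around each X as dead. The player left with no safe cell loses, so this is a normal-play take-away game on strips of safe cells.
Placing X at cell i (0-indexed) of a strip of k safe cells leaves independent strips of sizes max(0, i-2) and max(0, k-i-3). Hence G(k) = mex{ G(max(0,i-2)) XOR G(max(0,k-i-3)) : 0 <= i < k }, with G(0) = 0.
G(1): splits (0,0):0^0=0 -> mex({0}) = 1
G(2): splits (0,0):0^0=0 -> mex({0}) = 1
G(3): splits (0,0):0^0=0 -> mex({0}) = 1
G(4): splits (0,1):0^1=1 (0,0):0^0=0 -> mex({0, 1}) = 2
G(5): splits (0,2):0^1=1 (0,1):0^1=1 (0,0):0^0=0 -> mex({0, 1}) = 2
G(6) = mex({1}) = 0
G(7) = mex({0, 1, 2}) = 3
G(8) = mex({0, 1, 2}) = 3
G(9) = mex({0, 2}) = 1
G(10) = mex({0, 2, 3}) = 1
G(11) = mex({0, 3}) = 1
G(12) = mex({1, 3}) = 0
G(13) = mex({0, 1, 2, 3}) = 4
G(14) = mex({0, 1, 2}) = 3
G(15) = mex({0, 1, 2}) = 3
G(16) = mex({0, 1, 2, 4}) = 3
G(17) = mex({0, 1, 3, 4}) = 2
Therefore G(17) = 2.

2


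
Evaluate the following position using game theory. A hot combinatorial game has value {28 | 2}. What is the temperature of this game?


The game is {28 | 2}, a switch {a | b} with numbers a > b.
Cooling {a | b} by t gives {a - t | b + t}, which stops being hot when a - t = b + t, i.e. at t = (a - b)/2. So the temperature of a switch is (a - b)/2.
Temperature = (Left option - Right option) / 2
= (28 - (2)) / 2
= 26 / 2
= 13

13


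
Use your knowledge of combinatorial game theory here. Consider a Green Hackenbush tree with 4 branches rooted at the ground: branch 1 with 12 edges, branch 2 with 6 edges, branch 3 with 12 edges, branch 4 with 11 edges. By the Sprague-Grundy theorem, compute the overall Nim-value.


The tree has 4 branches from the ground vertex.
In Green Hackenbush, the Nim-value of a simple path of length k is k.
Branch 1: length 12, Nim-value = 12
Branch 2: length 6, Nim-value = 6
Branch 3: length 12, Nim-value = 12
Branch 4: length 11, Nim-value = 11
Total Nim-value = XOR of all branch values:
0 XOR 12 = 12
12 XOR 6 = 10
10 XOR 12 = 6
6 XOR 11 = 13
Nim-value of the tree = 13

13


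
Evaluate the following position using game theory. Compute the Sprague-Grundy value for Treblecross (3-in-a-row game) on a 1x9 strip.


Treblecross: place X on empty cells; 3-in-a-row wins.
Playing within two cells of an existing X lets the opponent win at once, so sensible play treats the cells i-2..i+2 around each X as dead. The player left with no safe cell loses, so this is a normal-play take-away game on strips of safe cells.
Placing X at cell i (0-indexed) of a strip of k safe cells leaves independent strips of sizes max(0, i-2) and max(0, k-i-3). Hence G(k) = mex{ G(max(0,i-2)) XOR G(max(0,k-i-3)) : 0 <= i < k }, with G(0) = 0.
G(1): splits (0,0):0^0=0 -> mex({0}) = 1
G(2): splits (0,0):0^0=0 -> mex({0}) = 1
G(3): splits (0,0):0^0=0 -> mex({0}) = 1
G(4): splits (0,1):0^1=1 (0,0):0^0=0 -> mex({0, 1}) = 2
G(5): splits (0,2):0^1=1 (0,1):0^1=1 (0,0):0^0=0 -> mex({0, 1}) = 2
G(6) = mex({1}) = 0
G(7) = mex({0, 1, 2}) = 3
G(8) = mex({0, 1, 2}) = 3
G(9) = mex({0, 2}) = 1
Therefore G(9) = 1.

1


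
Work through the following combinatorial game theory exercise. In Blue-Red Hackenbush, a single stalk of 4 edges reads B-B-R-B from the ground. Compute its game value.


Edges (from ground): B-B-R-B
By Berlekamp's sign-expansion rule, a Blue-Red Hackenbush stalk has the value of the surreal number whose sign sequence is the edge sequence with B -> + and R -> -.
Sign sequence: ++-+
Trace the sign expansion in the surreal number tree, starting from 0:
Edge 1: B (sign +) -> bounds (0, +inf), value = 1
Edge 2: B (sign +) -> bounds (1, +inf), value = 2
Edge 3: R (sign -) -> bounds (1, 2), value = 3/2
Edge 4: B (sign +) -> bounds (3/2, 2), value = 7/4
Game value = 7/4

7/4


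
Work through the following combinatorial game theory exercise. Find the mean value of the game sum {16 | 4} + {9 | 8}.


G1 = {16 | 4}, G2 = {9 | 8}
Each is a switch {a | b} with numbers a > b; its mean value is (a + b)/2, and mean value is additive over game sums: m(G1 + G2) = m(G1) + m(G2).
Mean of G1 = (16 + (4))/2 = 20/2 = 10
Mean of G2 = (9 + (8))/2 = 17/2 = 17/2
Mean of G1 + G2 = 10 + 17/2 = 37/2

37/2


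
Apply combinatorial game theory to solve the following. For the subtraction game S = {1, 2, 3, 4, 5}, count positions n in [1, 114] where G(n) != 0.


Subtraction set S = {1, 2, 3, 4, 5}, so G(n) = n mod 6.
G(n) = 0 when n is a multiple of 6.
Multiples of 6 in [1, 114]: 19
N-positions (nonzero Grundy) = 114 - 19 = 95

95


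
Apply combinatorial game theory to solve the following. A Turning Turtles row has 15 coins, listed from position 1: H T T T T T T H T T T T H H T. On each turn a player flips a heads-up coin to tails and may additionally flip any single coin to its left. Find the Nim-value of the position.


Coins: H T T T T T T H T T T T H H T
Key fact: a single head at position k behaves exactly like a Nim heap of size k (turning it to T and optionally flipping a coin at j < k corresponds to moving the heap from k to j, or to 0), and heads combine as a disjunctive sum (two heads at the same place would cancel, matching j XOR j = 0). So the Nim-value is the XOR of the 1-indexed positions of the heads.
Face-up positions (1-indexed): [1, 8, 13, 14]
XOR 0 with 1: 0 XOR 1 = 1
XOR 1 with 8: 1 XOR 8 = 9
XOR 9 with 13: 9 XOR 13 = 4
XOR 4 with 14: 4 XOR 14 = 10
Nim-value = 10

10


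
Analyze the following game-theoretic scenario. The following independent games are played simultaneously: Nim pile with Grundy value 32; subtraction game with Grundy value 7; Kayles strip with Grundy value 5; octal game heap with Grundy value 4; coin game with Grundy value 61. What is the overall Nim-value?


By the Sprague-Grundy theorem, the Grundy value of a sum of games is the XOR of individual Grundy values.
Nim pile: Grundy value = 32. Running XOR: 0 XOR 32 = 32
subtraction game: Grundy value = 7. Running XOR: 32 XOR 7 = 39
Kayles strip: Grundy value = 5. Running XOR: 39 XOR 5 = 34
octal game heap: Grundy value = 4. Running XOR: 34 XOR 4 = 38
coin game: Grundy value = 61. Running XOR: 38 XOR 61 = 27
The combined Grundy value is 27.

27


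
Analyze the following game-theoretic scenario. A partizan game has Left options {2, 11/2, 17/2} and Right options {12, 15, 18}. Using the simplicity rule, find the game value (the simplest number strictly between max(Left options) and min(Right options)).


Left options: {2, 11/2, 17/2}, max = 17/2
Right options: {12, 15, 18}, min = 12
All options are numbers and max(Left) < min(Right), so by the simplicity theorem the value is the simplest (earliest-born) number strictly between 17/2 and 12.
Integers 9 through 11 all lie strictly between 17/2 and 12.
Among integers, the simplest (lowest birthday = smallest |n|; 0 is born on day 0, +-n on day n) is 9.
No non-integer in the interval can be simpler: if x is a non-integer in the interval, then floor(x) or ceil(x) also lies in the interval (the interval contains an integer), and both are proper prefixes of x's sign expansion, i.e. born earlier. So the game value is 9.
Game value = 9

9


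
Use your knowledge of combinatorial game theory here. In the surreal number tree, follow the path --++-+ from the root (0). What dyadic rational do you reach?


Sign expansion: --++-+
Rule: track bounds (lo, hi), initially (-inf, +inf). On '+', the current value becomes lo and we move to the simplest number in (value, hi): value + 1 if hi = +inf, otherwise the midpoint (value + hi)/2. On '-', the current value becomes hi and we move to value - 1 if lo = -inf, otherwise the midpoint (lo + value)/2.
Start at 0.
Step 1: sign = -, move left. Bounds: (-inf, 0). Value = -1
Step 2: sign = -, move left. Bounds: (-inf, -1). Value = -2
Step 3: sign = +, move right. Bounds: (-2, -1). Value = -3/2
Step 4: sign = +, move right. Bounds: (-3/2, -1). Value = -5/4
Step 5: sign = -, move left. Bounds: (-3/2, -5/4). Value = -11/8
Step 6: sign = +, move right. Bounds: (-11/8, -5/4). Value = -21/16
The surreal number with sign expansion --++-+ is -21/16.

-21/16


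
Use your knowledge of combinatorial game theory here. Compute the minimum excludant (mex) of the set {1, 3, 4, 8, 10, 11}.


Set = {1, 3, 4, 8, 10, 11}
0 is NOT in the set. This is the mex.
mex = 0

0


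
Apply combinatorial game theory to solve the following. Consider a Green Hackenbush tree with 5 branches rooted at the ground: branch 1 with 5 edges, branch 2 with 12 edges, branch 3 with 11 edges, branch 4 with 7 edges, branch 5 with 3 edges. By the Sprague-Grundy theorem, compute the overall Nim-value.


The tree has 5 branches from the ground vertex.
In Green Hackenbush, the Nim-value of a simple path of length k is k.
Branch 1: length 5, Nim-value = 5
Branch 2: length 12, Nim-value = 12
Branch 3: length 11, Nim-value = 11
Branch 4: length 7, Nim-value = 7
Branch 5: length 3, Nim-value = 3
Total Nim-value = XOR of all branch values:
0 XOR 5 = 5
5 XOR 12 = 9
9 XOR 11 = 2
2 XOR 7 = 5
5 XOR 3 = 6
Nim-value of the tree = 6

6


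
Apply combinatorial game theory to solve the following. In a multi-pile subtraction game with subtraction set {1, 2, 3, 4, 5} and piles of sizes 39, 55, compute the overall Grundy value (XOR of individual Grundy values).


Subtraction set: {1, 2, 3, 4, 5}
For this subtraction set, G(n) = n mod 6 (period = max + 1 = 6).
Pile 1 (size 39): G(39) = 39 mod 6 = 3
Pile 2 (size 55): G(55) = 55 mod 6 = 1
Total Grundy value = XOR of all: 3 XOR 1 = 2

2


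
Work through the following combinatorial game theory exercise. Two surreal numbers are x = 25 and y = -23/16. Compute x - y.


x = 25, y = -23/16
Converting to common denominator: 16
x = 400/16, y = -23/16
x - y = 25 - -23/16 = 423/16

423/16


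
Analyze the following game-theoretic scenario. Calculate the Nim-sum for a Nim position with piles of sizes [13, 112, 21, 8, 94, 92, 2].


We need the XOR (exclusive or) of all pile sizes.
After XOR-ing pile 1 (size 13): 0 XOR 13 = 13
After XOR-ing pile 2 (size 112): 13 XOR 112 = 125
After XOR-ing pile 3 (size 21): 125 XOR 21 = 104
After XOR-ing pile 4 (size 8): 104 XOR 8 = 96
After XOR-ing pile 5 (size 94): 96 XOR 94 = 62
After XOR-ing pile 6 (size 92): 62 XOR 92 = 98
After XOR-ing pile 7 (size 2): 98 XOR 2 = 96
The Nim-value of this position is 96.

96


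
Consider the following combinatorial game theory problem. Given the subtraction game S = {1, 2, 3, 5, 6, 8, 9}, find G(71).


The subtraction set is S = {1, 2, 3, 5, 6, 8, 9}.
G(k) = mex{ G(k - s) : s in S, s <= k }. We compute iteratively: G(0) = 0.
G(1) = mex({0}) = 1
G(2) = mex({0, 1}) = 2
G(3) = mex({0, 1, 2}) = 3
G(4) = mex({1, 2, 3}) = 0
G(5) = mex({0, 2, 3}) = 1
G(6) = mex({0, 1, 3}) = 2
G(7) = mex({0, 1, 2}) = 3
G(8) = mex({0, 1, 2, 3}) = 4
G(9) = mex({0, 1, 2, 3, 4}) = 5
G(10) = mex({0, 1, 2, 3, 4, 5}) = 6
G(11) = mex({1, 2, 3, 4, 5, 6}) = 0
G(12) = mex({0, 2, 3, 5, 6}) = 1
G(13) = mex({0, 1, 3, 4, 6}) = 2
G(14) = mex({0, 1, 2, 4, 5}) = 3
G(15) = mex({1, 2, 3, 5, 6}) = 0
G(16) = mex({0, 2, 3, 4, 6}) = 1
G(17) = mex({0, 1, 3, 4, 5}) = 2
G(18) = mex({0, 1, 2, 5, 6}) = 3
G(19) = mex({0, 1, 2, 3, 6}) = 4
Observe that G(11)..G(19) = 0, 1, 2, 3, 0, 1, 2, 3, 4 repeats G(0)..G(8) = 0, 1, 2, 3, 0, 1, 2, 3, 4.
For k >= max(S) = 9, G(k) is determined by the previous 9 values G(k-9)..G(k-1); a window of 9 consecutive values has recurred shifted by 11, so by induction G(k + 11) = G(k) for all k >= 0: the sequence is periodic from the start with period 11.
One period: G(0..10) = 0, 1, 2, 3, 0, 1, 2, 3, 4, 5, 6.
71 mod 11 = 5, so G(71) = G(5) = 1.

1


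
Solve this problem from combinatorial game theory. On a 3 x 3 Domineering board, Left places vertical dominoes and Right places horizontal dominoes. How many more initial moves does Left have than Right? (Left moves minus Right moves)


Board is 3 x 3 (rows x cols).
Left (vertical) placements: (rows-1) * cols = 2 * 3 = 6
Right (horizontal) placements: rows * (cols-1) = 3 * 2 = 6
Advantage = Left - Right = 6 - 6 = 0

0


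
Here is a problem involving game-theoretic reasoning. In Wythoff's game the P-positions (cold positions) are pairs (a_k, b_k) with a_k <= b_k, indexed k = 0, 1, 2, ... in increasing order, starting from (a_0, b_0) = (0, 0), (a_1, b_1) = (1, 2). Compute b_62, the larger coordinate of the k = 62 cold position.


By Wythoff's theorem, a_k = floor(k * phi) and b_k = floor(k * phi^2) = a_k + k, where phi = (1 + sqrt(5))/2 is the golden ratio.
phi = (1 + sqrt(5))/2 = 1.618034
phi^2 = phi + 1 = 2.618034
k = 62
k * phi^2 = 62 * 2.618034 = 162.318107
b_62 = floor(k * phi^2) = 162 (check: a_62 + k = 100 + 62 = 162)

162


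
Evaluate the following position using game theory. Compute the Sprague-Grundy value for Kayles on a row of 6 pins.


Kayles: a move removes 1 or 2 adjacent pins from a contiguous row.
Removing pins from a row of k leaves two independent rows (a, b) with a + b = k - 1 (one pin) or a + b = k - 2 (two pins); an end removal gives a = 0.
By Sprague-Grundy, G(k) = mex{ G(a) XOR G(b) } over all these splits. G(0) = 0.
G(1): splits (0,0):0^0=0 -> mex({0}) = 1
G(2): splits (0,1):0^1=1 (0,0):0^0=0 -> mex({0, 1}) = 2
G(3): splits (0,2):0^2=2 (1,1):1^1=0 (0,1):0^1=1 -> mex({0, 1, 2}) = 3
G(4): splits (0,3):0^3=3 (1,2):1^2=3 (0,2):0^2=2 (1,1):1^1=0 -> mex({0, 2, 3}) = 1
G(5): splits (0,4):0^1=1 (1,3):1^3=2 (2,2):2^2=0 (0,3):0^3=3 (1,2):1^2=3 -> mex({0, 1, 2, 3}) = 4
G(6) = mex({0, 1, 2, 4}) = 3
Therefore G(6) = 3.

3


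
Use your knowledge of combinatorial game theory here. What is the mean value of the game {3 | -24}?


Game = {3 | -24}, a switch {a | b} with numbers a > b.
Its thermograph has left wall a - t and right wall b + t, which meet at t = (a - b)/2, where both equal (a + b)/2. So the mast (mean value) is at (a + b)/2.
Mean = (3 + (-24))/2 = -21/2 = -21/2

-21/2


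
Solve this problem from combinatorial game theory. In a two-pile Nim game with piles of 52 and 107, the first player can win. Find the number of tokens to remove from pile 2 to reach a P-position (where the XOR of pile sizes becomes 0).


Piles: 52 and 107
Current XOR: 52 XOR 107 = 95 (non-zero, so this is an N-position).
To make the XOR zero, we need to find a move that balances the piles.
For pile 2 (size 107): target = 107 XOR 95 = 52
We reduce pile 2 from 107 to 52.
Tokens removed: 107 - 52 = 55
Verification: 52 XOR 52 = 0

55


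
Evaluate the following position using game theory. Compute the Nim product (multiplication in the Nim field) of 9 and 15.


Nim multiplication is bilinear over XOR: (u XOR v) * w = (u*w) XOR (v*w).
So we split each operand into its bit components and XOR the pairwise Nim products.
9 = 1 + 8 (as XOR of powers of 2).
15 = 1 + 2 + 4 + 8 (as XOR of powers of 2).
Using the standard Nim-product table on single bits:
  2*2 = 3,   2*4 = 8,   2*8 = 12,
  4*4 = 6,   4*8 = 11,  8*8 = 13,
and  1*x = x (identity), k*l = l*k (commutative).
Pairwise Nim products:
  1 * 1 = 1
  1 * 2 = 2
  1 * 4 = 4
  1 * 8 = 8
  8 * 1 = 8
  8 * 2 = 12
  8 * 4 = 11
  8 * 8 = 13
XOR them: 1 XOR 2 XOR 4 XOR 8 XOR 8 XOR 12 XOR 11 XOR 13 = 13.
Result: 9 * 15 = 13 (in Nim).

13


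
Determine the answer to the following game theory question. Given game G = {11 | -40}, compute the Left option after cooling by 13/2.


Original game: {11 | -40} (a switch {a | b} with a > b).
Cooling by t (for t below the temperature (a - b)/2 = 51/2) taxes each move by t: {a | b} cooled by t is {a - t | b + t}.
Cooling amount: t = 13/2
Cooled Left option: 11 - 13/2 = 9/2
Cooled Right option: -40 + 13/2 = -67/2
Cooled game: {9/2 | -67/2}
Left option = 9/2

9/2


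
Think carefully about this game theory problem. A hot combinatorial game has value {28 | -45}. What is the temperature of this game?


The game is {28 | -45}, a switch {a | b} with numbers a > b.
Cooling {a | b} by t gives {a - t | b + t}, which stops being hot when a - t = b + t, i.e. at t = (a - b)/2. So the temperature of a switch is (a - b)/2.
Temperature = (Left option - Right option) / 2
= (28 - (-45)) / 2
= 73 / 2
= 73/2

73/2


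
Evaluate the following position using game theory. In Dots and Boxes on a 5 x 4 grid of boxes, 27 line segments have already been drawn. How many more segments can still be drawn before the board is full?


Grid: 5 x 4 boxes, i.e. 6 rows and 5 columns of dots.
Horizontal edges: (rows + 1) * cols = 6 * 4 = 24
Vertical edges: rows * (cols + 1) = 5 * 5 = 25
Total edges: 24 + 25 = 49
Edges drawn: 27
Remaining: 49 - 27 = 22

22


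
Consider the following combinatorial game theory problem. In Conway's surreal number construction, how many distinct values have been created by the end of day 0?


Day 0: {|} = 0 is born. Count = 1.
Day n: the number of surreal numbers born by day n is 2^(n+1) - 1.
By day 0: 2^1 - 1 = 1
By day 0: 1 surreal numbers.

1


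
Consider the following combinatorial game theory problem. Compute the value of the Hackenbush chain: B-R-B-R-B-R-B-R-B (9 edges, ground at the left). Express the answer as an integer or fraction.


Edges (from ground): B-R-B-R-B-R-B-R-B
By Berlekamp's sign-expansion rule, a Blue-Red Hackenbush stalk has the value of the surreal number whose sign sequence is the edge sequence with B -> + and R -> -.
Sign sequence: +-+-+-+-+
Trace the sign expansion in the surreal number tree, starting from 0:
Edge 1: B (sign +) -> bounds (0, +inf), value = 1
Edge 2: R (sign -) -> bounds (0, 1), value = 1/2
Edge 3: B (sign +) -> bounds (1/2, 1), value = 3/4
Edge 4: R (sign -) -> bounds (1/2, 3/4), value = 5/8
Edge 5: B (sign +) -> bounds (5/8, 3/4), value = 11/16
Edge 6: R (sign -) -> bounds (5/8, 11/16), value = 21/32
Edge 7: B (sign +) -> bounds (21/32, 11/16), value = 43/64
Edge 8: R (sign -) -> bounds (21/32, 43/64), value = 85/128
Edge 9: B (sign +) -> bounds (85/128, 43/64), value = 171/256
Game value = 171/256

171/256


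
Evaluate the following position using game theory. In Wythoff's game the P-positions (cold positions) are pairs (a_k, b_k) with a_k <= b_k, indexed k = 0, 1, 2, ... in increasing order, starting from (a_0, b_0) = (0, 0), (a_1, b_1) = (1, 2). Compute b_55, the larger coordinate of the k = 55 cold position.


By Wythoff's theorem, a_k = floor(k * phi) and b_k = floor(k * phi^2) = a_k + k, where phi = (1 + sqrt(5))/2 is the golden ratio.
phi = (1 + sqrt(5))/2 = 1.618034
phi^2 = phi + 1 = 2.618034
k = 55
k * phi^2 = 55 * 2.618034 = 143.991869
b_55 = floor(k * phi^2) = 143 (check: a_55 + k = 88 + 55 = 143)

143


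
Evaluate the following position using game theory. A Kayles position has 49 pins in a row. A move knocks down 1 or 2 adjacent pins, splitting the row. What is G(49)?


Kayles: a move removes 1 or 2 adjacent pins from a contiguous row.
Removing pins from a row of k leaves two independent rows (a, b) with a + b = k - 1 (one pin) or a + b = k - 2 (two pins); an end removal gives a = 0.
By Sprague-Grundy, G(k) = mex{ G(a) XOR G(b) } over all these splits. G(0) = 0.
G(1): splits (0,0):0^0=0 -> mex({0}) = 1
G(2): splits (0,1):0^1=1 (0,0):0^0=0 -> mex({0, 1}) = 2
G(3): splits (0,2):0^2=2 (1,1):1^1=0 (0,1):0^1=1 -> mex({0, 1, 2}) = 3
G(4): splits (0,3):0^3=3 (1,2):1^2=3 (0,2):0^2=2 (1,1):1^1=0 -> mex({0, 2, 3}) = 1
G(5): splits (0,4):0^1=1 (1,3):1^3=2 (2,2):2^2=0 (0,3):0^3=3 (1,2):1^2=3 -> mex({0, 1, 2, 3}) = 4
G(6) = mex({0, 1, 2, 4}) = 3
G(7) = mex({0, 1, 3, 4, 5}) = 2
G(8) = mex({0, 2, 3, 5, 6}) = 1
G(9) = mex({0, 1, 2, 3, 6, 7}) = 4
G(10) = mex({0, 1, 3, 4, 5, 7}) = 2
G(11) = mex({0, 1, 2, 3, 4, 5}) = 6
G(12) = mex({0, 1, 2, 3, 5, 6, 7}) = 4
G(13) = mex({0, 2, 3, 4, 6, 7}) = 1
G(14) = mex({0, 1, 4, 5, 6, 7}) = 2
G(15) = mex({0, 1, 2, 3, 4, 5, 6}) = 7
G(16) = mex({0, 2, 3, 5, 6, 7}) = 1
G(17) = mex({0, 1, 2, 3, 5, 6, 7}) = 4
G(18) = mex({0, 1, 2, 4, 5, 6}) = 3
G(19) = mex({0, 1, 3, 4, 5, 7}) = 2
G(20) = mex({0, 2, 3, 4, 5, 6, 7}) = 1
G(21) = mex({0, 1, 2, 3, 5, 6, 7}) = 4
G(22) = mex({0, 1, 2, 3, 4, 5, 7}) = 6
G(23) = mex({0, 1, 2, 3, 4, 5, 6}) = 7
G(24) = mex({0, 1, 2, 3, 5, 6, 7}) = 4
G(25) = mex({0, 2, 3, 4, 6, 7}) = 1
G(26) = mex({0, 1, 3, 4, 5, 6, 7}) = 2
G(27) = mex({0, 1, 2, 3, 4, 5, 6, 7}) = 8
G(28) = mex({0, 1, 2, 3, 4, 6, 7, 8}) = 5
G(29) = mex({0, 1, 2, 3, 5, 6, 7, 8, 9}) = 4
G(30) = mex({0, 1, 2, 3, 4, 5, 6, 9, 10}) = 7
G(31) = mex({0, 1, 3, 4, 5, 7, 10, 11}) = 2
G(32) = mex({0, 2, 3, 4, 5, 6, 7, 9, 11}) = 1
G(33) = mex({0, 1, 2, 3, 4, 5, 6, 7, 9, 12}) = 8
G(34) = mex({0, 1, 2, 3, 4, 5, 7, 8, 11, 12}) = 6
G(35) = mex({0, 1, 2, 3, 4, 5, 6, 8, 9, 10, 11}) = 7
G(36) = mex({0, 1, 2, 3, 5, 6, 7, 9, 10}) = 4
G(37) = mex({0, 2, 3, 4, 6, 7, 9, 10, 11, 12}) = 1
G(38) = mex({0, 1, 3, 4, 5, 6, 7, 9, 10, 11, 12}) = 2
G(39) = mex({0, 1, 2, 4, 5, 6, 7, 9, 10, 12, 14}) = 3
G(40) = mex({0, 2, 3, 4, 6, 7, 11, 12, 14}) = 1
G(41) = mex({0, 1, 2, 3, 5, 6, 7, 9, 10, 11, 12}) = 4
G(42) = mex({0, 1, 2, 3, 4, 5, 6, 9, 10}) = 7
G(43) = mex({0, 1, 3, 4, 5, 7, 9, 10, 12, 15}) = 2
G(44) = mex({0, 2, 3, 4, 5, 6, 7, 9, 10, 12, 15}) = 1
G(45) = mex({0, 1, 2, 3, 4, 5, 6, 7, 9, 10, 12, 14}) = 8
G(46) = mex({0, 1, 3, 4, 5, 7, 8, 11, 12, 14}) = 2
G(47) = mex({0, 1, 2, 3, 4, 5, 6, 8, 9, 10, 11, 12}) = 7
G(48) = mex({0, 1, 2, 3, 5, 6, 7, 9, 10}) = 4
G(49) = mex({0, 2, 3, 4, 6, 7, 9, 10, 11, 12, 15}) = 1
Therefore G(49) = 1.

1
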